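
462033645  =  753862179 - 291828534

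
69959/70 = 69959/70 = 999.41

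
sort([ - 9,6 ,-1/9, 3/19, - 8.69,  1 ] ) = [ - 9, - 8.69,-1/9 , 3/19, 1, 6]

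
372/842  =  186/421= 0.44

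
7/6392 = 7/6392 = 0.00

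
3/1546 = 3/1546 = 0.00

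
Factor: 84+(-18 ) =66 =2^1*3^1*11^1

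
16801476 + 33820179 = 50621655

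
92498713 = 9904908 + 82593805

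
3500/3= 1166+2/3=1166.67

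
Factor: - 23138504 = -2^3*19^1 * 191^1*797^1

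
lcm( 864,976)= 52704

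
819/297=91/33 = 2.76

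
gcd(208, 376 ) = 8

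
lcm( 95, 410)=7790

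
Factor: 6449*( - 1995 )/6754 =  - 12865755/6754 = - 2^( - 1)*3^1*5^1*7^1*11^( - 1)*19^1*307^ ( - 1 )*6449^1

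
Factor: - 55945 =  -5^1 * 67^1 * 167^1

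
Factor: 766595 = 5^1*153319^1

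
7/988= 7/988 = 0.01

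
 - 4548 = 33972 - 38520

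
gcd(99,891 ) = 99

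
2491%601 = 87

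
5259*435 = 2287665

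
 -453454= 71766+  -  525220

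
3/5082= 1/1694 = 0.00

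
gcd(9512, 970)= 2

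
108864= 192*567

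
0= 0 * 35457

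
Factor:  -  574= - 2^1 * 7^1*41^1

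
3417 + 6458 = 9875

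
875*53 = 46375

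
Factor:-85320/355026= - 2^2 *3^2*5^1 *7^( - 1 )*107^(-1) =- 180/749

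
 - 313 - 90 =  - 403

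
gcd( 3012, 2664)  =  12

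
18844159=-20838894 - -39683053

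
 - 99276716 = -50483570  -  48793146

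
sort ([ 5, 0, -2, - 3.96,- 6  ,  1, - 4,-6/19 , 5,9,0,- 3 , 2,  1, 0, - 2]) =[ - 6,-4,-3.96, - 3, - 2,  -  2, - 6/19, 0, 0,0,1, 1,2, 5, 5, 9]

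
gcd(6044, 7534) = 2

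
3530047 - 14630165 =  - 11100118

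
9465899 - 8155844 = 1310055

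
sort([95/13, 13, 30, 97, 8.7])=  [95/13,8.7, 13,30, 97]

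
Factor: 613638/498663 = 2^1*3^(- 1)*11^( -1) * 23^(- 1)*467^1 = 934/759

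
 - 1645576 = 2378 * (-692 ) 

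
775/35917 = 775/35917 = 0.02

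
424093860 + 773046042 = 1197139902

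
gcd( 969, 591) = 3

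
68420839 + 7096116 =75516955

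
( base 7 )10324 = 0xa06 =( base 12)159a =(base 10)2566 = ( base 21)5H4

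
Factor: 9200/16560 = 3^(  -  2 ) * 5^1 = 5/9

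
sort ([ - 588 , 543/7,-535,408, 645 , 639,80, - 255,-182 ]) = [- 588,-535, - 255,  -  182,543/7,80,408,639, 645 ] 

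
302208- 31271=270937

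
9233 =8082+1151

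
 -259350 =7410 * (-35 )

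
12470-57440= - 44970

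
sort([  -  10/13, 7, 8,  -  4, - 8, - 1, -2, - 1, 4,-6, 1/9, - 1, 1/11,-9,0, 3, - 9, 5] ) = [ - 9 , - 9, - 8,- 6,- 4, - 2,  -  1, -1,  -  1, - 10/13, 0,1/11,  1/9,3, 4, 5,7,8]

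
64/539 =64/539 = 0.12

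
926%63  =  44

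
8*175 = 1400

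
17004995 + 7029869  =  24034864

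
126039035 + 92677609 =218716644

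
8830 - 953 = 7877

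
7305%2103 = 996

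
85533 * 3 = 256599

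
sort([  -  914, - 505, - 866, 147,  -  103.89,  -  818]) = [ - 914,-866, - 818, - 505,-103.89  ,  147] 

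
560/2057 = 560/2057 = 0.27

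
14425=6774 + 7651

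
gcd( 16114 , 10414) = 2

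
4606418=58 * 79421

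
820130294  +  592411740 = 1412542034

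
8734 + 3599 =12333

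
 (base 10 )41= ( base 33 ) 18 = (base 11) 38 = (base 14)2d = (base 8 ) 51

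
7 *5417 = 37919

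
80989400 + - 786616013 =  - 705626613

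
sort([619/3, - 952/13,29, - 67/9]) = [-952/13,-67/9 , 29,619/3 ] 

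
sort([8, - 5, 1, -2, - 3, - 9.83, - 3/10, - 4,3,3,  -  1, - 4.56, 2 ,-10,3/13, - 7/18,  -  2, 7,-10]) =[-10,  -  10 ,- 9.83, - 5, - 4.56, - 4, - 3, -2,-2, -1,-7/18,  -  3/10, 3/13, 1, 2, 3,3, 7, 8 ]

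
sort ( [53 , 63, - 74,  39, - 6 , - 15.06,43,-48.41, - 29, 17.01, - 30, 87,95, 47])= [ - 74, - 48.41, - 30, - 29, - 15.06, - 6,17.01, 39, 43, 47, 53, 63,  87 , 95 ]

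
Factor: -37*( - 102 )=2^1*3^1*17^1*37^1 = 3774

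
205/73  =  2 + 59/73 =2.81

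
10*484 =4840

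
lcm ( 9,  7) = 63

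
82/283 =82/283 = 0.29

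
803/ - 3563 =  - 1+ 2760/3563 =- 0.23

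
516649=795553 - 278904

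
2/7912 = 1/3956 = 0.00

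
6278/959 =6 + 524/959 = 6.55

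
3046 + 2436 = 5482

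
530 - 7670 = -7140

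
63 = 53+10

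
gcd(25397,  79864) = 1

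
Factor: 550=2^1*5^2*11^1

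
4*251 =1004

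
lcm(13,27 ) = 351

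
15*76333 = 1144995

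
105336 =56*1881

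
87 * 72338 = 6293406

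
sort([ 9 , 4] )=[4 , 9]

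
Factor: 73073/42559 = 7^1*13^1*53^( - 1) = 91/53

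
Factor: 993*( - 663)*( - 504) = 331812936 = 2^3*3^4*7^1*13^1*17^1*331^1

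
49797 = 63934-14137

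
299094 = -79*(- 3786 ) 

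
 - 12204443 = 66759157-78963600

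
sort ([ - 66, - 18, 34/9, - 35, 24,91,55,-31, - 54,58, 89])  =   [- 66, - 54 , - 35, - 31 , - 18,34/9,24, 55, 58,89 , 91] 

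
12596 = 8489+4107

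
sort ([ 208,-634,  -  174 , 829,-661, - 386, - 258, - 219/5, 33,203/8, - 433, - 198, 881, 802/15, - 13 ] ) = [ - 661,-634, -433, - 386, - 258,- 198, - 174,  -  219/5,-13, 203/8, 33, 802/15, 208  ,  829,881]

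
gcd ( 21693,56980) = 7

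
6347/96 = 6347/96 = 66.11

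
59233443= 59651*993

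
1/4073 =1/4073 = 0.00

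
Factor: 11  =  11^1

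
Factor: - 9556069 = - 19^1*461^1*1091^1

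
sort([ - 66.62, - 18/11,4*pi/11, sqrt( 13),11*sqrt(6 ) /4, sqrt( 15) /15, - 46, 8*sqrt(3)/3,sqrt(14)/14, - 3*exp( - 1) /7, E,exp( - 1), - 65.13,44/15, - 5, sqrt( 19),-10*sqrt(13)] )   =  [  -  66.62, - 65.13, - 46, - 10*sqrt( 13), - 5, - 18/11, - 3*exp(-1)/7, sqrt( 15)/15, sqrt(14)/14, exp( - 1),4*pi/11,  E,44/15, sqrt(13), sqrt ( 19 )  ,  8*  sqrt( 3)/3,11*sqrt(6)/4 ]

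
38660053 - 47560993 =  -  8900940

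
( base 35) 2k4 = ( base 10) 3154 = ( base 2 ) 110001010010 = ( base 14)1214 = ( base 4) 301102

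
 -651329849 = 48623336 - 699953185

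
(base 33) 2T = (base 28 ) 3B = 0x5f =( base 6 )235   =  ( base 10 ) 95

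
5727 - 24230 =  - 18503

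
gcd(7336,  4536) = 56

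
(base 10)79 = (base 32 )2f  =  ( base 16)4F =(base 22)3d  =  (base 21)3g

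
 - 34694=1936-36630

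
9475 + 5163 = 14638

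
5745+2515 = 8260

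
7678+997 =8675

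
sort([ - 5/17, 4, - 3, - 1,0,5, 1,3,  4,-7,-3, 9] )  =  [-7,  -  3, - 3, - 1, - 5/17 , 0, 1,3,4, 4, 5, 9]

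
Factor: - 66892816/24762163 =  - 2^4*4180801^1*24762163^(-1)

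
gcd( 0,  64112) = 64112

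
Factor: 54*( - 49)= - 2^1*3^3 *7^2  =  - 2646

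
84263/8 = 84263/8= 10532.88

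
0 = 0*58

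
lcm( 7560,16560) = 347760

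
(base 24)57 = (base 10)127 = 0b1111111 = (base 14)91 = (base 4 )1333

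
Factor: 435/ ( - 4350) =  - 2^( - 1)*5^( - 1) = - 1/10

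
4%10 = 4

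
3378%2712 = 666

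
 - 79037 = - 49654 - 29383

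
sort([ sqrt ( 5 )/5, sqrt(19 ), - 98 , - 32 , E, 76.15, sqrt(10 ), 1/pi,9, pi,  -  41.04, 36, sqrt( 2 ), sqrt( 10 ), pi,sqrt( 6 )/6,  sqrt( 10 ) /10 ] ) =[ - 98, - 41.04,-32, sqrt ( 10)/10,  1/pi, sqrt( 6)/6 , sqrt( 5 )/5,sqrt( 2 ),E,pi,pi, sqrt( 10 ), sqrt (10),sqrt(19), 9 , 36 , 76.15]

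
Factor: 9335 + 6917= 16252 = 2^2*17^1*239^1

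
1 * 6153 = 6153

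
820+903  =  1723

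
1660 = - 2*( - 830 )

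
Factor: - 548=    - 2^2*137^1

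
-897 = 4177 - 5074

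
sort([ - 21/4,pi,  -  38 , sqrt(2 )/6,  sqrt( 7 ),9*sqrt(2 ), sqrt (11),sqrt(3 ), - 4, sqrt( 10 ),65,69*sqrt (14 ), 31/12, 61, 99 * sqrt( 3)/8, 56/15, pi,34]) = [ - 38,-21/4,-4, sqrt( 2) /6,sqrt( 3 ),31/12, sqrt (7 ), pi, pi, sqrt (10 ), sqrt(11 ),56/15, 9 * sqrt( 2 ),99 * sqrt(3) /8, 34,61, 65,  69* sqrt( 14 ) ] 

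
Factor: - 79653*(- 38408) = 2^3*3^1*7^1* 3793^1*4801^1 = 3059312424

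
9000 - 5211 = 3789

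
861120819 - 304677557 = 556443262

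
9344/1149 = 8 + 152/1149  =  8.13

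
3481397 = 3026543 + 454854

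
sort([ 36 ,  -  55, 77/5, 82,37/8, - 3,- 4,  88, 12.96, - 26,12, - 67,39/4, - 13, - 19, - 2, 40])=[ - 67,- 55, - 26,- 19, - 13,-4, - 3, - 2,37/8, 39/4, 12 , 12.96, 77/5, 36, 40 , 82 , 88]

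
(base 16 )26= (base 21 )1H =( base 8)46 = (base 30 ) 18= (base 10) 38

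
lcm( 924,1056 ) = 7392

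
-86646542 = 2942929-89589471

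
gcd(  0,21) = 21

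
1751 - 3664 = - 1913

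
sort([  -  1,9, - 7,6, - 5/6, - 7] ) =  [ - 7, - 7 , - 1,-5/6, 6,9 ] 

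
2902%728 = 718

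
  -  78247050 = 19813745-98060795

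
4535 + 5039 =9574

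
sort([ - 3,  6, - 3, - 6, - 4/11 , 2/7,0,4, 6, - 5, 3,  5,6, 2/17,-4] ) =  [ - 6 , - 5, - 4, - 3,- 3 , - 4/11,0 , 2/17,2/7, 3,4,5,6 , 6,6 ] 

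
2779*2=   5558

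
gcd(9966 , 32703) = 33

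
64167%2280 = 327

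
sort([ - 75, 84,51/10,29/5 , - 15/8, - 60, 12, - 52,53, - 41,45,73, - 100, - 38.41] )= [-100, - 75,-60, - 52,-41, - 38.41 , - 15/8, 51/10,29/5,12,45,53, 73, 84 ] 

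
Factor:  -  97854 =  - 2^1*3^1*47^1*347^1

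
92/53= 92/53 = 1.74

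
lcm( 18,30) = 90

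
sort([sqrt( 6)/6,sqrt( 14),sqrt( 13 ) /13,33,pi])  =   [sqrt(13)/13, sqrt( 6 )/6,pi, sqrt( 14),33] 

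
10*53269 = 532690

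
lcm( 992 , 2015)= 64480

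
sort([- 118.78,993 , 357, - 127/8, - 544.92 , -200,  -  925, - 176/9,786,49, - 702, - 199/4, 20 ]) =[ - 925,-702 ,- 544.92,-200,  -  118.78,  -  199/4, - 176/9 , - 127/8,  20, 49 , 357,786, 993] 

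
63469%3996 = 3529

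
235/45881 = 235/45881 = 0.01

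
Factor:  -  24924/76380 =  - 5^(- 1 )*19^( - 1 )*31^1 = -31/95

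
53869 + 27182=81051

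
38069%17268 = 3533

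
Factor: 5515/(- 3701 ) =-5^1*1103^1 * 3701^( -1 ) 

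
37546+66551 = 104097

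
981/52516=981/52516 =0.02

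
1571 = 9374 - 7803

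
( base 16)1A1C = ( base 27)94F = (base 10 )6684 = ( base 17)1623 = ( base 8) 15034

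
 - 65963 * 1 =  - 65963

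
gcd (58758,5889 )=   3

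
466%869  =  466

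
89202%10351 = 6394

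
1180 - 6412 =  - 5232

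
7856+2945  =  10801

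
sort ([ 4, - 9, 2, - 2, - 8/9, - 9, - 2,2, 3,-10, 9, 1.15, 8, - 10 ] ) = [ - 10 , - 10  , - 9, - 9,- 2, - 2 , - 8/9 , 1.15, 2, 2, 3, 4, 8, 9] 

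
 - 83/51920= - 1 + 51837/51920=   - 0.00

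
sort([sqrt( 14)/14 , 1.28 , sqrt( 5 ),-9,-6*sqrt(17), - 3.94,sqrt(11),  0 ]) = [ - 6 * sqrt(17 ) , - 9, - 3.94,0,  sqrt(14 ) /14, 1.28,  sqrt( 5 ),sqrt( 11 )]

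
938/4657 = 938/4657 = 0.20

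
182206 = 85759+96447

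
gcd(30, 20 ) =10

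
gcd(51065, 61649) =7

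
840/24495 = 56/1633 = 0.03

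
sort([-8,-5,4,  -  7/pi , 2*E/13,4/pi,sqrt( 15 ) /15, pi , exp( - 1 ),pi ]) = [ - 8,-5,-7/pi,sqrt(15)/15,exp(-1), 2  *  E/13, 4/pi,pi,pi,  4 ]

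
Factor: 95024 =2^4*5939^1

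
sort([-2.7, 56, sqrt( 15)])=[ -2.7, sqrt(15),56 ] 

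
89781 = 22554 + 67227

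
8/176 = 1/22  =  0.05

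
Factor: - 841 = -29^2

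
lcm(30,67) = 2010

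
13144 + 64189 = 77333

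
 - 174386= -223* 782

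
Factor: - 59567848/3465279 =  - 2^3  *  3^( - 2 )*41^ (  -  1)*233^1*9391^(  -  1)*31957^1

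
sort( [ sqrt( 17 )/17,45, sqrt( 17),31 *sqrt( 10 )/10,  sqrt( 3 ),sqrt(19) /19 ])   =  [sqrt(19) /19, sqrt( 17 ) /17,  sqrt(3),sqrt(17 ),31*sqrt( 10 )/10, 45] 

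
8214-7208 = 1006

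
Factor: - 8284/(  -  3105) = 2^2*3^(-3 )*5^( - 1 )*19^1 * 23^(-1 )*109^1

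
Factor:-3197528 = - 2^3 * 399691^1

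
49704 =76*654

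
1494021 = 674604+819417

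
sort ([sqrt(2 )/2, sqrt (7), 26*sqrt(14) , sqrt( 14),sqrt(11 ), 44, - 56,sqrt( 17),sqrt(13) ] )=[ - 56, sqrt(2)/2,sqrt(7) , sqrt (11), sqrt( 13),sqrt( 14), sqrt(17 ),44, 26 *sqrt(14)]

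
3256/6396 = 814/1599=0.51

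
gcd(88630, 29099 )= 1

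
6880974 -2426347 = 4454627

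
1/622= 1/622 =0.00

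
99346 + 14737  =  114083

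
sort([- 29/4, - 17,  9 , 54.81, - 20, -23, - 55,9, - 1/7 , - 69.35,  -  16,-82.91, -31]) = [ - 82.91,-69.35, - 55, - 31,-23,  -  20, - 17, - 16, - 29/4 ,-1/7, 9 , 9,54.81] 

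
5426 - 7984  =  -2558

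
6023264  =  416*14479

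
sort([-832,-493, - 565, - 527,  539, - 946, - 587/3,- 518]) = [ -946,-832 ,  -  565,-527, - 518, - 493, - 587/3,539 ]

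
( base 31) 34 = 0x61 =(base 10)97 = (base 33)2V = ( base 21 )4D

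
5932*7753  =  45990796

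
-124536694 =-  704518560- - 579981866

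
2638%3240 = 2638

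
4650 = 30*155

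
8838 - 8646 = 192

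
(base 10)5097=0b1001111101001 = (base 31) 59d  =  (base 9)6883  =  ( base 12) 2B49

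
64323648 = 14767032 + 49556616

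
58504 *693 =40543272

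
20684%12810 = 7874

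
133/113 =1 + 20/113  =  1.18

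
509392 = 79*6448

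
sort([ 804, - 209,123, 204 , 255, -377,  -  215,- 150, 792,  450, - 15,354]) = [ - 377, - 215, - 209,  -  150, - 15, 123,204, 255,354,450,792,804 ] 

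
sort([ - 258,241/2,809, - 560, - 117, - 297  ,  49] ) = [ - 560,-297, - 258,- 117, 49, 241/2, 809]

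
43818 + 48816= 92634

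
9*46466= 418194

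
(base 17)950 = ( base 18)854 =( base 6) 20234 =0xa7e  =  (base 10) 2686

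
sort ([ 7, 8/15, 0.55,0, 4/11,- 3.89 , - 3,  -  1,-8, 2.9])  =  [ - 8, - 3.89, - 3, - 1, 0 , 4/11, 8/15 , 0.55,2.9, 7 ]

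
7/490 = 1/70 = 0.01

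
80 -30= 50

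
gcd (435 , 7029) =3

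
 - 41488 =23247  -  64735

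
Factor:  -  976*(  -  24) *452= 10587648=2^9*3^1 * 61^1*113^1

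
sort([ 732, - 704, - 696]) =[-704, - 696 , 732] 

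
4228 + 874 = 5102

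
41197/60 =686 + 37/60 = 686.62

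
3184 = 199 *16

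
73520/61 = 73520/61 = 1205.25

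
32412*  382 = 12381384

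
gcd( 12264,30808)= 8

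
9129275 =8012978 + 1116297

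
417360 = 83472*5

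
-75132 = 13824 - 88956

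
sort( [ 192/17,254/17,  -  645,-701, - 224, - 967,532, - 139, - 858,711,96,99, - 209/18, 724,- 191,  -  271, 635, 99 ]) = [ - 967, - 858,  -  701,-645, - 271, - 224, - 191, - 139,  -  209/18,192/17,254/17, 96,99, 99,532,635,  711,724]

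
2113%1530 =583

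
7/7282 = 7/7282= 0.00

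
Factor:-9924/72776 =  - 2^(-1 )*3^1*11^( - 1) = - 3/22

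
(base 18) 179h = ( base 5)231104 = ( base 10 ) 8279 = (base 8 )20127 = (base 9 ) 12318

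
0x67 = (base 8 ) 147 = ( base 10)103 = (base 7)205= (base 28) 3J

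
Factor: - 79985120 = - 2^5*5^1*37^1*59^1*229^1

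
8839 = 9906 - 1067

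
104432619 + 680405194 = 784837813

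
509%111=65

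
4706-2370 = 2336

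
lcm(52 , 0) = 0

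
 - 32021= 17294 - 49315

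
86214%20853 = 2802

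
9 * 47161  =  424449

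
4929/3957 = 1643/1319 = 1.25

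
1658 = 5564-3906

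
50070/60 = 1669/2 = 834.50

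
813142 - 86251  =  726891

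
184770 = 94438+90332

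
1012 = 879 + 133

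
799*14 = 11186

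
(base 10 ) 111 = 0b1101111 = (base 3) 11010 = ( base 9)133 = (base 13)87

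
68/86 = 34/43 = 0.79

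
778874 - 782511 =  - 3637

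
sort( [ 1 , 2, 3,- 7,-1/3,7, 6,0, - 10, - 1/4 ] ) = [ - 10,-7,  -  1/3 ,- 1/4, 0, 1, 2, 3,6, 7]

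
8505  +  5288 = 13793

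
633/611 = 1 + 22/611 = 1.04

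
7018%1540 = 858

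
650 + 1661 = 2311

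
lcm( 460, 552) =2760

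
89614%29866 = 16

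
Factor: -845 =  - 5^1*13^2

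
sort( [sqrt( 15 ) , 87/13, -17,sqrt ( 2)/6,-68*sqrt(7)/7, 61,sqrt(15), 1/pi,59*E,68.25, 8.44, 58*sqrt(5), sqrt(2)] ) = [-68*sqrt(7 )/7, - 17, sqrt(2 ) /6, 1/pi,  sqrt( 2), sqrt(15), sqrt( 15 ), 87/13,8.44, 61,68.25, 58 * sqrt(5 ), 59 * E]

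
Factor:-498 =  - 2^1*3^1*83^1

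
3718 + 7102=10820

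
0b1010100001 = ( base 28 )o1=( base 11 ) 562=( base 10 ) 673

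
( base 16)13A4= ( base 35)43n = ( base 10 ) 5028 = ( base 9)6806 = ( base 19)DHC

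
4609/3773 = 1+76/343 = 1.22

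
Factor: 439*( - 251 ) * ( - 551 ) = 19^1*29^1*251^1*439^1 = 60714139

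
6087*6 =36522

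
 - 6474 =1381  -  7855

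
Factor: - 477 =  - 3^2*53^1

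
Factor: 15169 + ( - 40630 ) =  - 3^3*23^1 * 41^1  =  -  25461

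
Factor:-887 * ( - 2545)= 5^1*509^1*887^1 = 2257415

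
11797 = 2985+8812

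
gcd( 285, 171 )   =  57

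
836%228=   152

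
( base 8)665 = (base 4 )12311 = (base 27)g5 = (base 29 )f2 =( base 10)437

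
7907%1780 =787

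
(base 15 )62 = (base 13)71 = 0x5c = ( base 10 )92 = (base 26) 3E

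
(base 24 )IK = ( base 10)452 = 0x1c4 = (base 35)cw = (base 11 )381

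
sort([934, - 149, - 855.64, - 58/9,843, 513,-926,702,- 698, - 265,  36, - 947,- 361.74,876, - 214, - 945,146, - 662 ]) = [ - 947, - 945, - 926, - 855.64, - 698,  -  662, - 361.74, - 265, - 214, - 149, - 58/9,36, 146,513,702,843,876, 934] 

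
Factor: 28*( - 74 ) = -2^3*7^1*37^1  =  - 2072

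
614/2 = 307  =  307.00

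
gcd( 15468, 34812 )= 12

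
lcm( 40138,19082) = 1164002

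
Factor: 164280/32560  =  2^ (-1 )*3^1*11^( - 1)*37^1=111/22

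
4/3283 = 4/3283= 0.00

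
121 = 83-  -  38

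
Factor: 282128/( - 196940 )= -2^2*5^( -1 )*7^1*11^1* 43^( - 1) = - 308/215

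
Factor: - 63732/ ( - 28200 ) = 2^( - 1 )*5^ ( - 2 )*113^1 = 113/50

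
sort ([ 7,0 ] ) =[ 0,7]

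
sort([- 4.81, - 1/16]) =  [ - 4.81, - 1/16]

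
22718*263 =5974834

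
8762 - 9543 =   -  781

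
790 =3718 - 2928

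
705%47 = 0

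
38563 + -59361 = -20798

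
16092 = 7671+8421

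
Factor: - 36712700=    -2^2 * 5^2*367127^1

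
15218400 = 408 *37300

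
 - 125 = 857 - 982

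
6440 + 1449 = 7889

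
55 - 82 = -27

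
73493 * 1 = 73493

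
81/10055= 81/10055=0.01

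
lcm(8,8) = 8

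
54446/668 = 81 + 169/334 = 81.51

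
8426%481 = 249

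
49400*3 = 148200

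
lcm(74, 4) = 148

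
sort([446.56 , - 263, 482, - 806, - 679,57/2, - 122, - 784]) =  [ - 806, - 784,-679, - 263, - 122,57/2,446.56,482] 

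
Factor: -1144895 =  - 5^1*59^1*3881^1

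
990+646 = 1636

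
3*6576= 19728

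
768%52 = 40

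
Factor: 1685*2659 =4480415 = 5^1*337^1*2659^1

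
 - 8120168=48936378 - 57056546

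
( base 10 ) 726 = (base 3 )222220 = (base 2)1011010110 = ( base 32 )MM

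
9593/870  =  9593/870 = 11.03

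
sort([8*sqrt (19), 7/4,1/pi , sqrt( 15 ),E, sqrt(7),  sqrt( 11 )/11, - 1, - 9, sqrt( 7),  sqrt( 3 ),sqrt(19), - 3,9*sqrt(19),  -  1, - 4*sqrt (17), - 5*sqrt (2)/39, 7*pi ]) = [-4*sqrt(17),  -  9, - 3, - 1, - 1 , - 5*sqrt(2)/39,sqrt(11 ) /11,1/pi,sqrt( 3),7/4,sqrt( 7),sqrt(7),E, sqrt (15 ), sqrt( 19), 7 * pi,8*sqrt( 19), 9*sqrt( 19 )]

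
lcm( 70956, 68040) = 4966920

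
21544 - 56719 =  -  35175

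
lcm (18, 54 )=54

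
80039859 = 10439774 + 69600085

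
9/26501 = 9/26501 = 0.00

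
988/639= 1 + 349/639= 1.55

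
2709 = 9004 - 6295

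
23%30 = 23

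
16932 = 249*68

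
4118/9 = 4118/9  =  457.56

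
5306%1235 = 366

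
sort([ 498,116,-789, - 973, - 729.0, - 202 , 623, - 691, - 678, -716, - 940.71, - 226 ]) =[ - 973, - 940.71, - 789, -729.0 , - 716, - 691, - 678, - 226 , - 202, 116,498,623 ]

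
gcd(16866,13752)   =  18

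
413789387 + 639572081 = 1053361468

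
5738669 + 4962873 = 10701542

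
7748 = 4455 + 3293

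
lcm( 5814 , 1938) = 5814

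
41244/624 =3437/52 = 66.10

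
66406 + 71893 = 138299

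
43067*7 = 301469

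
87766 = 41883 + 45883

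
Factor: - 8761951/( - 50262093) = 3^( - 3)*7^(-2)*11^1 *37991^( - 1 )*796541^1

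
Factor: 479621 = 17^1*89^1*317^1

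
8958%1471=132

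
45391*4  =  181564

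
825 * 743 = 612975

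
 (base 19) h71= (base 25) A0L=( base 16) 187F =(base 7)24166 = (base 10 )6271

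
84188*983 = 82756804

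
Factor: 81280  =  2^7*5^1*127^1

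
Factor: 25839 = 3^4*11^1*29^1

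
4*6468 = 25872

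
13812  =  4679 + 9133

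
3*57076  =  171228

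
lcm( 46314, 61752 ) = 185256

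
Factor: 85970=2^1 * 5^1*  8597^1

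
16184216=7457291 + 8726925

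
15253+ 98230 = 113483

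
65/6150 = 13/1230 = 0.01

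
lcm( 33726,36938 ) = 775698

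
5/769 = 5/769 = 0.01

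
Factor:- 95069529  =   - 3^2*31^1*41^1*8311^1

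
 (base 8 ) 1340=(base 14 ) 3A8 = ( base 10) 736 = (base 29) pb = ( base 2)1011100000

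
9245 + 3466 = 12711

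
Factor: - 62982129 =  - 3^1*7^1 * 947^1*3167^1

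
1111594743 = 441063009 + 670531734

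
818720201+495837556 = 1314557757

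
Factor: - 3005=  - 5^1*601^1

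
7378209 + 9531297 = 16909506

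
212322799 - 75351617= 136971182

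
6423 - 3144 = 3279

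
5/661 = 5/661 = 0.01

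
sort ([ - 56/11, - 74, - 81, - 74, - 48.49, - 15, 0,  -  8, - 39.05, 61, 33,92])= [-81, - 74, - 74,-48.49,  -  39.05, - 15, - 8, - 56/11,0,  33, 61, 92 ]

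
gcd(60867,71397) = 9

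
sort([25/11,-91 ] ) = [ - 91,25/11 ]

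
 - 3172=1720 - 4892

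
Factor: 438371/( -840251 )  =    -  31^1*79^1*179^1*773^( - 1 ) *1087^( - 1)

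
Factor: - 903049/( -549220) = 129007/78460 = 2^( - 2 )*5^( - 1 )  *23^1*71^1*79^1*3923^(-1)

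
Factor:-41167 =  - 7^1*5881^1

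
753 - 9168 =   -  8415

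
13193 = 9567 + 3626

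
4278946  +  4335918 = 8614864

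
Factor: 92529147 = 3^1 *17^1*83^1*21859^1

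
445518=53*8406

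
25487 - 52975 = -27488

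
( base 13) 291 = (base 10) 456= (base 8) 710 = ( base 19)150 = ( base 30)F6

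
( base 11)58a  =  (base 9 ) 861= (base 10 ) 703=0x2BF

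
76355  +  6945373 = 7021728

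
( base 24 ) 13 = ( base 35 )R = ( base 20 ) 17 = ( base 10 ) 27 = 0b11011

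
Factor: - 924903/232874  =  - 2^ (-1)*3^2*  7^1*53^1*277^1* 116437^(-1)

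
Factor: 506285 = 5^1 *13^1 * 7789^1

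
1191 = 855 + 336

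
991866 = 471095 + 520771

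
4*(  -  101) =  - 404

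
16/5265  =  16/5265 =0.00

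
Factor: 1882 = 2^1 * 941^1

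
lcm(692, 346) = 692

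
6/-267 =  - 1 + 87/89  =  - 0.02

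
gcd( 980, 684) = 4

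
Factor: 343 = 7^3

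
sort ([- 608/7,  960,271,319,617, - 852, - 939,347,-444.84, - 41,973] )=[ - 939,-852, - 444.84 ,  -  608/7,-41,271,319,347, 617, 960,973]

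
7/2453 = 7/2453 = 0.00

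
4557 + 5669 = 10226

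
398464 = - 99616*( - 4 ) 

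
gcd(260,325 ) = 65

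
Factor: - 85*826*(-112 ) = 7863520 = 2^5*5^1*7^2 * 17^1*59^1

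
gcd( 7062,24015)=3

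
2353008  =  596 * 3948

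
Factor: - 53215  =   - 5^1*29^1*367^1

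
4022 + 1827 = 5849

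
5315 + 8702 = 14017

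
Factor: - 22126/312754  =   - 37^1*523^( - 1) = -37/523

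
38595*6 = 231570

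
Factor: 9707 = 17^1*571^1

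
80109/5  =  80109/5 = 16021.80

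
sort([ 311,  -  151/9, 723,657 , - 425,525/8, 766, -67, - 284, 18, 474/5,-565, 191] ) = [ - 565, - 425, - 284, - 67,-151/9, 18,525/8 , 474/5,191,311, 657,723 , 766 ]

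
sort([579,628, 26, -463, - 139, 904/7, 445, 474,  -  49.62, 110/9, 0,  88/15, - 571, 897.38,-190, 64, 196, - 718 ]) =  [ - 718, - 571, - 463, - 190, - 139,  -  49.62, 0,88/15, 110/9, 26,64, 904/7, 196,445, 474,579,628,  897.38]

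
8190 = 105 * 78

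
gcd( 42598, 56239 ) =1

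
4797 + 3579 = 8376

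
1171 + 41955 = 43126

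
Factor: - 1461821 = -1461821^1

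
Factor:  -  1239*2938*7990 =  - 2^2*3^1*5^1 * 7^1*13^1*17^1*47^1*59^1*113^1=-29085054180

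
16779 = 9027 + 7752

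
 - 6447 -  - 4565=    - 1882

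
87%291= 87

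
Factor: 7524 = 2^2*3^2*11^1*19^1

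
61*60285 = 3677385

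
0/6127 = 0 = 0.00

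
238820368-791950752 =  -553130384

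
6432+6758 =13190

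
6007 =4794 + 1213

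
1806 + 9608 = 11414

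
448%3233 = 448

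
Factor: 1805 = 5^1*19^2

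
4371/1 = 4371=4371.00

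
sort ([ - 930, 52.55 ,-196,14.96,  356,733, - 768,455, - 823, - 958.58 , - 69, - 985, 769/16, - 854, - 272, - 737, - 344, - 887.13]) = [ - 985, - 958.58 , - 930,  -  887.13, - 854, - 823, - 768,- 737, - 344,-272, - 196, - 69,14.96, 769/16, 52.55, 356,  455, 733]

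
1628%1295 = 333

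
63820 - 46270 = 17550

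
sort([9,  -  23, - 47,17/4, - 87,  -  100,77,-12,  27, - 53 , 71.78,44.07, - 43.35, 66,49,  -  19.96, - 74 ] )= [ - 100, - 87, - 74,-53, - 47, - 43.35, - 23,- 19.96 , - 12, 17/4,9,27,44.07,  49,66, 71.78,  77]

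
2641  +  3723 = 6364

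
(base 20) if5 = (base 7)30611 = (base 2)1110101010001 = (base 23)E47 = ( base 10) 7505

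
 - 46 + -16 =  - 62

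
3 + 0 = 3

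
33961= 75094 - 41133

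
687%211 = 54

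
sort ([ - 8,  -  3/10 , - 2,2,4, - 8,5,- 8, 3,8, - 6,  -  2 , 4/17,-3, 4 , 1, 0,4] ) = [ - 8  , - 8,-8, - 6, - 3, - 2, - 2, -3/10,0, 4/17,1,2,3, 4, 4,4,5,8 ]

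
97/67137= 97/67137 = 0.00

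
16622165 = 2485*6689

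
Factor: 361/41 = 19^2*41^( - 1 )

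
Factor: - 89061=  - 3^1*7^1*4241^1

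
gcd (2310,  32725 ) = 385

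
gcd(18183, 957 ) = 957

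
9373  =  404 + 8969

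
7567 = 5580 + 1987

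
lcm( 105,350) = 1050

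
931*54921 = 51131451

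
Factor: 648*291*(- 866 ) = - 2^4*3^5*97^1*433^1 = - 163299888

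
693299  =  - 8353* ( - 83 )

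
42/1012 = 21/506 = 0.04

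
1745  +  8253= 9998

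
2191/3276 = 313/468 = 0.67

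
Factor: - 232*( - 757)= 175624 = 2^3 * 29^1*757^1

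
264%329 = 264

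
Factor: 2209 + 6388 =8597 =8597^1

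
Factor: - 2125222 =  - 2^1 * 11^1*96601^1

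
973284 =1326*734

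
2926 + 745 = 3671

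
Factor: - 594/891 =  -2/3 = - 2^1*3^(-1)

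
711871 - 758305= - 46434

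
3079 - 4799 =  - 1720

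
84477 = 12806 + 71671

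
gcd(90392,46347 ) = 1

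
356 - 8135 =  - 7779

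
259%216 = 43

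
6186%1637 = 1275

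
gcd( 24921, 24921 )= 24921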